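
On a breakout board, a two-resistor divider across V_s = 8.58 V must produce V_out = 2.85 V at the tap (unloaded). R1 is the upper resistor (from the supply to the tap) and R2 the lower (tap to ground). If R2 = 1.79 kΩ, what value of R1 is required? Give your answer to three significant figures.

The divider ratio is R2/(R1+R2) = 2.85/8.58 = 0.3322.
Rearranging, R1 = R2·(1−k)/k = 1.79 × 2.011 = 3.599 kΩ.

R1 ≈ 3.60 kΩ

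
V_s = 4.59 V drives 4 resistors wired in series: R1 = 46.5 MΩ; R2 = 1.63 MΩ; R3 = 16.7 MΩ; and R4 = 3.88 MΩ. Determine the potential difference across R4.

Series total: ΣR = 46.5 + 1.63 + 16.7 + 3.88 = 68.71 MΩ.
V = V_s · R/ΣR = 4.59 × 0.05647 = 0.2592 V.

V ≈ 0.259 V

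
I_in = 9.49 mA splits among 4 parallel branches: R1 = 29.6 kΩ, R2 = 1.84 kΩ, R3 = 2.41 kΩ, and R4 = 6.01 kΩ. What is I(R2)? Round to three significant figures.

I ≈ 4.45 mA

Total conductance ΣG = 1/29.6 + 1/1.84 + 1/2.41 + 1/6.01 = 1.159 (units of 1/kΩ).
R2 takes the fraction G_k/ΣG = 0.5435/1.159 = 0.4691, so I = 9.49 × 0.4691 = 4.452 mA.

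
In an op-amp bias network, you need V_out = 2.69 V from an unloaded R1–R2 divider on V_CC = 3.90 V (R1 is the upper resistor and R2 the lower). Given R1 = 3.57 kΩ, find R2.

Required fraction k = V_out/V_CC = 0.6897.
Rearranging, R2 = R1·k/(1−k) = 3.57 × 2.223 = 7.937 kΩ.

R2 ≈ 7.94 kΩ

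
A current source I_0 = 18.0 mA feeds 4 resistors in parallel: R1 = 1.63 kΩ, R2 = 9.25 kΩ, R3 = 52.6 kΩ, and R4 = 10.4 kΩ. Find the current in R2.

Total conductance ΣG = 1/1.63 + 1/9.25 + 1/52.6 + 1/10.4 = 0.8368 (units of 1/kΩ).
R2 takes the fraction G_k/ΣG = 0.1081/0.8368 = 0.1292, so I = 18.0 × 0.1292 = 2.326 mA.

I ≈ 2.33 mA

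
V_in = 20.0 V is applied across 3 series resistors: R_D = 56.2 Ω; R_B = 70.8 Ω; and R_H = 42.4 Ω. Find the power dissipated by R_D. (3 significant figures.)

P ≈ 0.783 W

The common current is I = 20.0/169.4 = 0.1181 A.
V(R_D) = I·R = 6.635 V; P = V·I = 6.635 × 0.1181 = 0.7834 W.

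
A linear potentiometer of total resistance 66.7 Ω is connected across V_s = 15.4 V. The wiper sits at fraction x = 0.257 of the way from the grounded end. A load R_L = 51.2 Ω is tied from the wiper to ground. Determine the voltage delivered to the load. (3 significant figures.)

V_out ≈ 3.17 V

Split the track: R_lower = x·R_p = 17.14 Ω, R_upper = (1−x)·R_p = 49.56 Ω.
Lower segment in parallel with the load: 17.14 ‖ 51.2 = 12.84 Ω.
Then V_out = V_s · 12.84/(49.56 + 12.84) = 3.169 V.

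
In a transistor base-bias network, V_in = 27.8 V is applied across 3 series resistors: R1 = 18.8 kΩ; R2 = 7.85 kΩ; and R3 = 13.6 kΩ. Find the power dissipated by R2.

Series current I = V_in/ΣR = 27.8/40.25 = 0.6907 mA.
P = I²R = 0.4770 × 7.85 = 3.745 mW.

P ≈ 3.74 mW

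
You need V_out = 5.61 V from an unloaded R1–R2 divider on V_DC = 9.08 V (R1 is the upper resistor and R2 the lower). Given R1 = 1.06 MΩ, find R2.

Required fraction k = V_out/V_DC = 0.6178.
Rearranging, R2 = R1·k/(1−k) = 1.06 × 1.617 = 1.714 MΩ.

R2 ≈ 1.71 MΩ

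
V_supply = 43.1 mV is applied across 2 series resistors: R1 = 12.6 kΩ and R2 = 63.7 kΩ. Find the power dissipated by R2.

P ≈ 20.3 nW

The common current is I = 43.1/76.30 = 0.5649 µA.
P = I²R = 0.3191 × 63.7 = 20.33 nW.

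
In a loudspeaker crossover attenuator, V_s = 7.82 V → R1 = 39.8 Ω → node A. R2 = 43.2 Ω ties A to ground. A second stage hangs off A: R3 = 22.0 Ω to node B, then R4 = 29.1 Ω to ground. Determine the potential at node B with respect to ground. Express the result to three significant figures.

V_B ≈ 1.65 V

The second stage (R3 + R4 = 51.10 Ω) loads node A in parallel with R2.
R2 ‖ (R3+R4) = 23.41 Ω.
First divider: V_A = V_s · 23.41/(39.8 + 23.41) = 2.896 V.
V_B = V_A × 0.5695 = 1.649 V.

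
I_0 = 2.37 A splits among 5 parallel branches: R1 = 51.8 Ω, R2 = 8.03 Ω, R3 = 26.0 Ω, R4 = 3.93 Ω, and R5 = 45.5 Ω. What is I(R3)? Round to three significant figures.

I ≈ 0.199 A

ΣG = 1/51.8 + 1/8.03 + 1/26.0 + 1/3.93 + 1/45.5 = 0.4587.
By the current-divider rule, I = I_0 · G_k/ΣG = 2.37 × 0.08384 = 0.1987 A.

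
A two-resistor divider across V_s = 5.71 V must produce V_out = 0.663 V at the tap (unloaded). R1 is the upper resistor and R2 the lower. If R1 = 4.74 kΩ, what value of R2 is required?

Required fraction k = V_out/V_s = 0.1161.
Rearranging, R2 = R1·k/(1−k) = 4.74 × 0.1314 = 0.6227 kΩ.

R2 ≈ 0.623 kΩ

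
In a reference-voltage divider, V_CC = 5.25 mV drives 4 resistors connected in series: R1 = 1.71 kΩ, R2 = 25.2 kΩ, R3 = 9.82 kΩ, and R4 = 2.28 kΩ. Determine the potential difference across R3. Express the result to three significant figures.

V ≈ 1.32 mV

Series total: ΣR = 1.71 + 25.2 + 9.82 + 2.28 = 39.01 kΩ.
V = V_CC · R/ΣR = 5.25 × 0.2517 = 1.322 mV.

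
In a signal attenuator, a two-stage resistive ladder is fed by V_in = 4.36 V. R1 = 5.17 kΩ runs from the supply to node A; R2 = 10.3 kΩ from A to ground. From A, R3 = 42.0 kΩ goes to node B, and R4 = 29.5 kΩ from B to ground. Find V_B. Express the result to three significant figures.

V_B ≈ 1.14 V

Looking into the second stage from A: R3 + R4 = 71.50 kΩ appears in parallel with R2.
Effective lower resistance at A: R2 ‖ 71.50 = 9.003 kΩ.
So V_A = 4.36 × 0.6352 = 2.770 V.
Then the unloaded second divider: V_B = V_A × R4/(R3+R4) = 2.770 × 0.4126 = 1.143 V.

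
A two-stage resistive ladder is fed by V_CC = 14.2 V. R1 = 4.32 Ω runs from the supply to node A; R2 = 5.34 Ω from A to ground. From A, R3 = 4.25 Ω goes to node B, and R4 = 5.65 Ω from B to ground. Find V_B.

Node A sees R2 in parallel with the series input of stage 2, R3 + R4 = 9.900 Ω.
R2 ‖ (R3+R4) = 3.469 Ω.
First divider: V_A = V_CC · 3.469/(4.32 + 3.469) = 6.324 V.
Then the unloaded second divider: V_B = V_A × R4/(R3+R4) = 6.324 × 0.5707 = 3.609 V.

V_B ≈ 3.61 V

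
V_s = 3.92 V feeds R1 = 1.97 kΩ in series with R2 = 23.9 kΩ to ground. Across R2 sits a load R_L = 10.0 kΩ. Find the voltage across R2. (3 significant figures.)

V_out ≈ 3.06 V

The load sits in parallel with R2, giving an effective lower resistance R2' = R2·R_L/(R2+R_L) = 7.050 kΩ.
Then V_out = V_s · R2'/(R1 + R2') = 3.92 × 7.050/9.020 = 3.064 V.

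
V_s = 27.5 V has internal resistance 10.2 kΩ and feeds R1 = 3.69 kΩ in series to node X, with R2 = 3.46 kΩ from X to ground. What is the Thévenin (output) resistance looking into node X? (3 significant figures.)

R_th ≈ 2.77 kΩ

R1' = 10.2 + 3.69 = 13.89 kΩ (source resistance + R1).
Zeroing V_s shorts the top of R1' to ground, so R_th = R1' ‖ R2 = 2.770 kΩ.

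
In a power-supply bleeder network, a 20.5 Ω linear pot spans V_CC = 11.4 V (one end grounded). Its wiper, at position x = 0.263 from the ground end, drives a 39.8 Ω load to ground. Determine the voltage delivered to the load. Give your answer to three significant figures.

The pot divides into 15.11 Ω above the wiper and 5.392 Ω below.
Lower segment in parallel with the load: 5.392 ‖ 39.8 = 4.748 Ω.
Loaded-divider output: V_out = 11.4 × 0.2391 = 2.726 V.
(Unloaded: V_out = x·V_CC = 3.00 V.)

V_out ≈ 2.73 V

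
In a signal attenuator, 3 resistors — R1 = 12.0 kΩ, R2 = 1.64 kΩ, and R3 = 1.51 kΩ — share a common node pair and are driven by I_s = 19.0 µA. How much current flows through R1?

ΣG = 1/12.0 + 1/1.64 + 1/1.51 = 1.355.
Current divider: I(R1) = I_s · G_k/ΣG = 19.0 × (0.08333/1.355) = 19.0 × 0.06149 = 1.168 µA.

I ≈ 1.17 µA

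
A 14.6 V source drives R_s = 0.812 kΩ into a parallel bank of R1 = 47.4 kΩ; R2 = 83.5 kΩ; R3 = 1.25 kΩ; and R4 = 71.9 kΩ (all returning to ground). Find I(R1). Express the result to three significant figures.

Equivalent of the parallel group: R_p = 1.181 kΩ.
V_A by voltage divider: V_A = 14.6 × 1.181/(0.812 + 1.181) = 8.651 V.
I(R1) = V_A / R1 = 8.651/47.4 = 0.1825 mA.

I ≈ 0.183 mA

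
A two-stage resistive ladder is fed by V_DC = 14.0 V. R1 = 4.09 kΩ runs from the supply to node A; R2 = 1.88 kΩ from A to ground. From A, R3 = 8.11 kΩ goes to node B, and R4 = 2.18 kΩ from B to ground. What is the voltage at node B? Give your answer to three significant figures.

The second stage (R3 + R4 = 10.29 kΩ) loads node A in parallel with R2.
Effective lower resistance at A: R2 ‖ 10.29 = 1.590 kΩ.
So V_A = 14.0 × 0.2799 = 3.918 V.
Then the unloaded second divider: V_B = V_A × R4/(R3+R4) = 3.918 × 0.2119 = 0.8301 V.

V_B ≈ 0.830 V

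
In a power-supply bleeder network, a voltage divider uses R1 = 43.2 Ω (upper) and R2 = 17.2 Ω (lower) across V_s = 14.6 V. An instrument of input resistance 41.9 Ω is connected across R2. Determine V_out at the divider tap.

V_out ≈ 3.21 V

R2 ‖ R_L = (17.2 × 41.9)/(17.2 + 41.9) = 12.19 Ω.
Voltage divider with the loaded lower leg: V_out = 14.6 × 12.19/(43.2 + 12.19) = 14.6 × 0.2201 = 3.214 V.
(Unloaded it would be 4.16 V; the load pulls it down.)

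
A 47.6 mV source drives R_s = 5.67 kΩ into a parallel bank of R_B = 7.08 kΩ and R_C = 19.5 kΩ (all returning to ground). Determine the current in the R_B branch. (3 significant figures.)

I ≈ 3.21 µA

Parallel bank: R_p = 1/(1/7.08 + 1/19.5) = 5.194 kΩ.
Node voltage V_A = V_supply · R_p/(R_s + R_p) = 47.6 × 0.4781 = 22.76 mV.
I(R_B) = V_A / R_B = 22.76/7.08 = 3.214 µA.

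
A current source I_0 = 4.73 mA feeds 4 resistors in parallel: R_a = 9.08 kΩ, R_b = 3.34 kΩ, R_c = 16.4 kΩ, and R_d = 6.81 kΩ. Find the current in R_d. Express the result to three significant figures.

Total conductance ΣG = 1/9.08 + 1/3.34 + 1/16.4 + 1/6.81 = 0.6174 (units of 1/kΩ).
By the current-divider rule, I = I_0 · G_k/ΣG = 4.73 × 0.2379 = 1.125 mA.

I ≈ 1.13 mA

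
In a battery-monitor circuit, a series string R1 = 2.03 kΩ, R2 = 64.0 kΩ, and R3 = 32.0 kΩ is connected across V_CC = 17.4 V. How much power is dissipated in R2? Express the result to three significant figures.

P ≈ 2.02 mW

ΣR = 98.03 kΩ → I = 17.4/98.03 = 0.1775 mA.
V(R2) = I·R = 11.36 V; P = V·I = 11.36 × 0.1775 = 2.016 mW.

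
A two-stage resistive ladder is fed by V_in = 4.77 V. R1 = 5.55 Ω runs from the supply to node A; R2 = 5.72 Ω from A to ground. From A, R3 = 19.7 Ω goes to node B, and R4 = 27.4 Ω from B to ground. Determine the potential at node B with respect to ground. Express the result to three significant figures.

V_B ≈ 1.33 V

The second stage (R3 + R4 = 47.10 Ω) loads node A in parallel with R2.
R2 ‖ (R3+R4) = 5.101 Ω.
V_A = 4.77 × 5.101/(5.55 + 5.101) = 2.284 V.
V_B = V_A × 0.5817 = 1.329 V.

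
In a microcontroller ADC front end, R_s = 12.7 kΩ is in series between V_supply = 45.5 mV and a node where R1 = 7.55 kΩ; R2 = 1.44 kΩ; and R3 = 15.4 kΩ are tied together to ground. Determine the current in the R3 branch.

I ≈ 0.240 µA

Combine the parallel branches: R_p = (1/7.55 + 1/1.44 + 1/15.4)⁻¹ = 1.121 kΩ.
V_A by voltage divider: V_A = 45.5 × 1.121/(12.7 + 1.121) = 3.691 mV.
I(R3) = V_A / R3 = 3.691/15.4 = 0.2397 µA.
(Check via current divider: I_total = 3.292 µA; share G_k/ΣG = 0.07281 → same result.)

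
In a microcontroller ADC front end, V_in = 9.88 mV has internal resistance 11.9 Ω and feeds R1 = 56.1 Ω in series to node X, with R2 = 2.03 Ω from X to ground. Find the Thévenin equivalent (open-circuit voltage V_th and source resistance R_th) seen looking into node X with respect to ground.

V_th ≈ 0.286 mV, R_th ≈ 1.97 Ω

R1' = 11.9 + 56.1 = 68.00 Ω (source resistance + R1).
Open-circuit (no load on X): V_th = V_in · R2/(R1' + R2) = 9.88 × 2.03/(68.00 + 2.03) = 0.2864 mV.
Looking into X with the source shorted: R_th = R1'·R2/(R1'+R2) = 68.00 × 2.03/70.03 = 1.971 Ω.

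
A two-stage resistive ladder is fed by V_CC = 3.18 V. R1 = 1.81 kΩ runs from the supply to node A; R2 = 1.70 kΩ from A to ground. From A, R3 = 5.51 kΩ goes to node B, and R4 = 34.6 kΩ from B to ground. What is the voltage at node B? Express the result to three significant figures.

V_B ≈ 1.30 V

Looking into the second stage from A: R3 + R4 = 40.11 kΩ appears in parallel with R2.
Effective lower resistance at A: R2 ‖ 40.11 = 1.631 kΩ.
V_A = 3.18 × 1.631/(1.81 + 1.631) = 1.507 V.
Then the unloaded second divider: V_B = V_A × R4/(R3+R4) = 1.507 × 0.8626 = 1.300 V.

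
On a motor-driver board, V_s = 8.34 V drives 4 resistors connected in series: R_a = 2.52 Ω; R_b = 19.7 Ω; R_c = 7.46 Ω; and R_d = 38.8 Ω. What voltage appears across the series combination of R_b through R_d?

V ≈ 8.03 V

Total series resistance ΣR = 2.52 + 19.7 + 7.46 + 38.8 = 68.48 Ω.
R_{R_b..R_d} = 19.7 + 7.46 + 38.8 = 65.96 Ω.
Voltage divider: V = V_s · (65.96 / 68.48) = 8.34 × 0.9632 = 8.033 V.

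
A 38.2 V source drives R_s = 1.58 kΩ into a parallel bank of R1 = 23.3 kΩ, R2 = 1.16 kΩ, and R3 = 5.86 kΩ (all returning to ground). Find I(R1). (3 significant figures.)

I ≈ 0.607 mA

Equivalent of the parallel group: R_p = 0.9297 kΩ.
V_A = 38.2 × 0.9297/2.510 = 14.15 V.
Branch current I = V_A/R1 = 14.15/23.3 = 0.6073 mA.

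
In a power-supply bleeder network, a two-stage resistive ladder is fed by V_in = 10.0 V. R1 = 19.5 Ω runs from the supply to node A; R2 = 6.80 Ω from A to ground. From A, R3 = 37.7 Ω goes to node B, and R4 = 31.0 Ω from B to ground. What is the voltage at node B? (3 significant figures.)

V_B ≈ 1.09 V

Node A sees R2 in parallel with the series input of stage 2, R3 + R4 = 68.70 Ω.
R2 ‖ (R3+R4) = 6.188 Ω.
First divider: V_A = V_in · 6.188/(19.5 + 6.188) = 2.409 V.
V_B = V_A × 0.4512 = 1.087 V.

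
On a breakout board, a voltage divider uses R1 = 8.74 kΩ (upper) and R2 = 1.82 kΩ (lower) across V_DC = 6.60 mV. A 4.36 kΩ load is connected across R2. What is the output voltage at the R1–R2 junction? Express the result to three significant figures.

The load sits in parallel with R2, giving an effective lower resistance R2' = R2·R_L/(R2+R_L) = 1.284 kΩ.
Now apply the divider: V_out = 6.60 × 0.1281 = 0.8454 mV.

V_out ≈ 0.845 mV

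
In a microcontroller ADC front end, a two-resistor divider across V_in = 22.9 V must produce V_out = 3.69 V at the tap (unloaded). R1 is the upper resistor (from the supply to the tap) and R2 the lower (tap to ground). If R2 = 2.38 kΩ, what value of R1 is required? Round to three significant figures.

V_out/V_in = R2/(R1+R2) = 0.1611.
So R1 = R2 · (V_in/V_out − 1) = 2.38 × (22.9/3.69 − 1) = 2.38 × 5.206 = 12.39 kΩ.

R1 ≈ 12.4 kΩ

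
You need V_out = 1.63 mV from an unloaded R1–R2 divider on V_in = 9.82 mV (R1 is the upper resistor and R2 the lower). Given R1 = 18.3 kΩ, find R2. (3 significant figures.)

Required fraction k = V_out/V_in = 0.1660.
Rearranging, R2 = R1·k/(1−k) = 18.3 × 0.1990 = 3.642 kΩ.

R2 ≈ 3.64 kΩ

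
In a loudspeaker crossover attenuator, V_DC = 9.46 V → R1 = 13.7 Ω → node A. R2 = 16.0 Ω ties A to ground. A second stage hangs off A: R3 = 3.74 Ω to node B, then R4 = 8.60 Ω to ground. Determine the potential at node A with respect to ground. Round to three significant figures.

Looking into the second stage from A: R3 + R4 = 12.34 Ω appears in parallel with R2.
Effective lower resistance at A: R2 ‖ 12.34 = 6.967 Ω.
So V_A = 9.46 × 0.3371 = 3.189 V.

V_A ≈ 3.19 V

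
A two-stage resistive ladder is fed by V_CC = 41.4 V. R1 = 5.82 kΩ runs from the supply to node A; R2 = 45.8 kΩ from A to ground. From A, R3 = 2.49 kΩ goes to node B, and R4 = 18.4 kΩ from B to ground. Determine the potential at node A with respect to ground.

V_A ≈ 29.5 V

Node A sees R2 in parallel with the series input of stage 2, R3 + R4 = 20.89 kΩ.
R2 ‖ (R3+R4) = 14.35 kΩ.
First divider: V_A = V_CC · 14.35/(5.82 + 14.35) = 29.45 V.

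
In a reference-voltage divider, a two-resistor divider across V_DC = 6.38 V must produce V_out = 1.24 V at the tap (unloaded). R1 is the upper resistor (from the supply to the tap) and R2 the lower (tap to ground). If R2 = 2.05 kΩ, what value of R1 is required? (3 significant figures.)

The divider ratio is R2/(R1+R2) = 1.24/6.38 = 0.1944.
So R1 = R2 · (V_DC/V_out − 1) = 2.05 × (6.38/1.24 − 1) = 2.05 × 4.145 = 8.498 kΩ.

R1 ≈ 8.50 kΩ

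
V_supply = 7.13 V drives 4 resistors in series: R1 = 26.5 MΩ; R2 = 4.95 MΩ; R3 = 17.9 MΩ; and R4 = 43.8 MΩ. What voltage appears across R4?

V ≈ 3.35 V

ΣR = 26.5 + 4.95 + 17.9 + 43.8 = 93.15 MΩ.
V = V_supply · R/ΣR = 7.13 × 0.4702 = 3.353 V.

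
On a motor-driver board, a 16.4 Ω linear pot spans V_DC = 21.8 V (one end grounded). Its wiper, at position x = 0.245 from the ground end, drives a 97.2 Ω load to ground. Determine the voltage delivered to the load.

V_out ≈ 5.18 V

Lower segment x·R_p = 4.018 Ω; upper segment (1−x)·R_p = 12.38 Ω.
Lower segment in parallel with the load: 4.018 ‖ 97.2 = 3.858 Ω.
Loaded-divider output: V_out = 21.8 × 0.2376 = 5.179 V.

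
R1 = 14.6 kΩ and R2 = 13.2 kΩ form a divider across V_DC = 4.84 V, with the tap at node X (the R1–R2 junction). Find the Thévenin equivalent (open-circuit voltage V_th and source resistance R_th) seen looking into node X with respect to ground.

With X open, the divider is unloaded: V_th = 4.84 × 13.2/27.80 = 2.298 V.
With V_DC suppressed (replaced by a short), R_th = R1 ‖ R2 = (14.60 × 13.2)/(14.60 + 13.2) = 6.932 kΩ.

V_th ≈ 2.30 V, R_th ≈ 6.93 kΩ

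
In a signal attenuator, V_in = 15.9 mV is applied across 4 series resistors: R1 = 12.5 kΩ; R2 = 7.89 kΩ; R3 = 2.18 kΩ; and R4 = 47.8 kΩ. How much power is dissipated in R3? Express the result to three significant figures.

P ≈ 0.111 nW

The common current is I = 15.9/70.37 = 0.2259 µA.
P = I²R = 0.05105 × 2.18 = 0.1113 nW.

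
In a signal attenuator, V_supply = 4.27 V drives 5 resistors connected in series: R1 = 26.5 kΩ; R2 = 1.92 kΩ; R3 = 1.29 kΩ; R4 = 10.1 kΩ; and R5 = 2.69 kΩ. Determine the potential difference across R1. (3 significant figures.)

ΣR = 26.5 + 1.92 + 1.29 + 10.1 + 2.69 = 42.50 kΩ.
V = V_supply · R/ΣR = 4.27 × 0.6235 = 2.662 V.

V ≈ 2.66 V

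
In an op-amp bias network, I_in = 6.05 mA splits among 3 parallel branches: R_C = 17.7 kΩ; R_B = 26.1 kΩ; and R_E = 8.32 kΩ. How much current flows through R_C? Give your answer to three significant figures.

I ≈ 1.59 mA

Total conductance ΣG = 1/17.7 + 1/26.1 + 1/8.32 = 0.2150 (units of 1/kΩ).
Current divider: I(R_C) = I_in · G_k/ΣG = 6.05 × (0.05650/0.2150) = 6.05 × 0.2628 = 1.590 mA.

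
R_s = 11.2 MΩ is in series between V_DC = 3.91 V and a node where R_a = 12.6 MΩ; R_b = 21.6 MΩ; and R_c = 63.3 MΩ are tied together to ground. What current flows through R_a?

Combine the parallel branches: R_p = (1/12.6 + 1/21.6 + 1/63.3)⁻¹ = 7.069 MΩ.
V_A = 3.91 × 7.069/18.27 = 1.513 V.
I(R_a) = V_A / R_a = 1.513/12.6 = 0.1201 µA.
(Check via current divider: I_total = 0.2140 µA; share G_k/ΣG = 0.5610 → same result.)

I ≈ 0.120 µA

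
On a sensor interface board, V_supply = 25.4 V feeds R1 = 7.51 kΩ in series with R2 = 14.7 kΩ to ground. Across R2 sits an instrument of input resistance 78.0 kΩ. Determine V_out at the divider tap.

V_out ≈ 15.8 V

First combine the lower leg with the load: R2 ‖ R_L = 12.37 kΩ.
Now apply the divider: V_out = 25.4 × 0.6222 = 15.80 V.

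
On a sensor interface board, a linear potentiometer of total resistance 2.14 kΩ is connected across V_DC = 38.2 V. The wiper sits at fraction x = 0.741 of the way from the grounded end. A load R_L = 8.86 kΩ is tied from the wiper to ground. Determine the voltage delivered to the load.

V_out ≈ 27.1 V

Lower segment x·R_p = 1.586 kΩ; upper segment (1−x)·R_p = 0.5543 kΩ.
R_L loads the lower segment: effective lower R = 1.345 kΩ.
Then V_out = V_DC · 1.345/(0.5543 + 1.345) = 27.05 V.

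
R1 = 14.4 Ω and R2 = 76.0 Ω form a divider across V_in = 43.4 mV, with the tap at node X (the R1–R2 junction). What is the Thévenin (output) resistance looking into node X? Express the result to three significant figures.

R_th ≈ 12.1 Ω

With V_in suppressed (replaced by a short), R_th = R1 ‖ R2 = (14.40 × 76.0)/(14.40 + 76.0) = 12.11 Ω.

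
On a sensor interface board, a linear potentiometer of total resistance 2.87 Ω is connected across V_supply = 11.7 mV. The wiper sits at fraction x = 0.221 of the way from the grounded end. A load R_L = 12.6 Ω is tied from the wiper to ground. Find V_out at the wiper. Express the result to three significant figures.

V_out ≈ 2.49 mV

Lower segment x·R_p = 0.6343 Ω; upper segment (1−x)·R_p = 2.236 Ω.
(x·R_p) ‖ R_L = 0.6039 Ω.
Loaded-divider output: V_out = 11.7 × 0.2127 = 2.488 mV.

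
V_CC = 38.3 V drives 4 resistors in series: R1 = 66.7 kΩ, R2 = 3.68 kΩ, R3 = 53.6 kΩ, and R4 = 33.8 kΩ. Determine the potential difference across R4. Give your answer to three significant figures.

V ≈ 8.20 V

ΣR = 66.7 + 3.68 + 53.6 + 33.8 = 157.8 kΩ.
Voltage divider: V = V_CC · (33.80 / 157.8) = 38.3 × 0.2142 = 8.205 V.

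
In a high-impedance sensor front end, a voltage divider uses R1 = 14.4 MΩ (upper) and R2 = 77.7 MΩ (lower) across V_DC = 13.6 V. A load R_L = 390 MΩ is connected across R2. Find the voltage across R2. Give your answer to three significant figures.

V_out ≈ 11.1 V

First combine the lower leg with the load: R2 ‖ R_L = 64.79 MΩ.
Then V_out = V_DC · R2'/(R1 + R2') = 13.6 × 64.79/79.19 = 11.13 V.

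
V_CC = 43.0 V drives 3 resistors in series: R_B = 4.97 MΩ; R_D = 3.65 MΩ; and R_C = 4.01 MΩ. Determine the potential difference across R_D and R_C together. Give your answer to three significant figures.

Total series resistance ΣR = 4.97 + 3.65 + 4.01 = 12.63 MΩ.
R_{R_D..R_C} = 3.65 + 4.01 = 7.660 MΩ.
Voltage divider: V = V_CC · (7.660 / 12.63) = 43.0 × 0.6065 = 26.08 V.

V ≈ 26.1 V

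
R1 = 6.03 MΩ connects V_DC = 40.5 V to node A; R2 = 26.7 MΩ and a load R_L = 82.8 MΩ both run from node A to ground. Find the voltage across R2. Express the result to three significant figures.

R2 ‖ R_L = (26.7 × 82.8)/(26.7 + 82.8) = 20.19 MΩ.
Then V_out = V_DC · R2'/(R1 + R2') = 40.5 × 20.19/26.22 = 31.19 V.
(Unloaded it would be 33.0 V; the load pulls it down.)

V_out ≈ 31.2 V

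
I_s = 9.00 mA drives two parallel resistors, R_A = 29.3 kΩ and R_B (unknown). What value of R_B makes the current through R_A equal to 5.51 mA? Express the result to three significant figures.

The fraction through R_A equals R_B/(R_A+R_B).
With f = 0.6122, R_B = R_A · f/(1−f) = 29.3 × 1.579 = 46.26 kΩ.

R_B ≈ 46.3 kΩ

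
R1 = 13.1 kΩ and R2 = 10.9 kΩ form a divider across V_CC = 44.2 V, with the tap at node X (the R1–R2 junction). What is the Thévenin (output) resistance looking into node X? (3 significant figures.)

R_th ≈ 5.95 kΩ

Zeroing V_CC shorts the top of R1 to ground, so R_th = R1 ‖ R2 = 5.950 kΩ.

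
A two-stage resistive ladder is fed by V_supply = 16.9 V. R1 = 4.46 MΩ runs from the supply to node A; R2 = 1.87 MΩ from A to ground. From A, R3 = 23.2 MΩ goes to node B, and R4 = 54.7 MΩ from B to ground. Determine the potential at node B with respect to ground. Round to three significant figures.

V_B ≈ 3.45 V

Node A sees R2 in parallel with the series input of stage 2, R3 + R4 = 77.90 MΩ.
Effective lower resistance at A: R2 ‖ 77.90 = 1.826 MΩ.
So V_A = 16.9 × 0.2905 = 4.910 V.
V_B = V_A × 0.7022 = 3.447 V.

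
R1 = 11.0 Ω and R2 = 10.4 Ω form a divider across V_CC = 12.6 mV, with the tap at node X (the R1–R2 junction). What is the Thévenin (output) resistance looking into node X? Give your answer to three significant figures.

R_th ≈ 5.35 Ω

Looking into X with the source shorted: R_th = R1·R2/(R1+R2) = 11.00 × 10.4/21.40 = 5.346 Ω.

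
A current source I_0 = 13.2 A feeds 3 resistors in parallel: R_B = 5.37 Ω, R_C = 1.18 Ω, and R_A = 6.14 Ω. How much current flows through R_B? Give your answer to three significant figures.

I ≈ 2.05 A

ΣG = 1/5.37 + 1/1.18 + 1/6.14 = 1.197.
Current divider: I(R_B) = I_0 · G_k/ΣG = 13.2 × (0.1862/1.197) = 13.2 × 0.1556 = 2.054 A.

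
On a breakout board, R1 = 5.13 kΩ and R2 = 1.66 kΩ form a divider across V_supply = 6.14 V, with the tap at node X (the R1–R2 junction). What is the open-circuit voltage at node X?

Open-circuit (no load on X): V_th = V_supply · R2/(R1 + R2) = 6.14 × 1.66/(5.130 + 1.66) = 1.501 V.

V_th ≈ 1.50 V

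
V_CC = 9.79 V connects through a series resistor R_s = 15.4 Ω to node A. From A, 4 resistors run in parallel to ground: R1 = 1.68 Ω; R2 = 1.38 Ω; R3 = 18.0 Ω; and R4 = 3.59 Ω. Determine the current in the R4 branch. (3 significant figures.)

Parallel bank: R_p = 1/(1/1.68 + 1/1.38 + 1/18.0 + 1/3.59) = 0.6046 Ω.
V_A = 9.79 × 0.6046/16.00 = 0.3698 V.
I(R4) = V_A / R4 = 0.3698/3.59 = 0.1030 A.

I ≈ 0.103 A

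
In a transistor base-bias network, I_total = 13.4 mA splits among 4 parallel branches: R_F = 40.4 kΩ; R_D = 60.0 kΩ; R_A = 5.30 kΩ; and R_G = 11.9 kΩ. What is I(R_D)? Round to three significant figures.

Conductances: ΣG = 1/40.4 + 1/60.0 + 1/5.30 + 1/11.9 = 0.3141 (1/kΩ).
Current divider: I(R_D) = I_total · G_k/ΣG = 13.4 × (0.01667/0.3141) = 13.4 × 0.05306 = 0.7110 mA.

I ≈ 0.711 mA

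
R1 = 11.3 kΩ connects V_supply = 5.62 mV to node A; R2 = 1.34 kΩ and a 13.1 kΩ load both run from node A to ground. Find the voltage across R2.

V_out ≈ 0.546 mV

First combine the lower leg with the load: R2 ‖ R_L = 1.216 kΩ.
Now apply the divider: V_out = 5.62 × 0.09713 = 0.5459 mV.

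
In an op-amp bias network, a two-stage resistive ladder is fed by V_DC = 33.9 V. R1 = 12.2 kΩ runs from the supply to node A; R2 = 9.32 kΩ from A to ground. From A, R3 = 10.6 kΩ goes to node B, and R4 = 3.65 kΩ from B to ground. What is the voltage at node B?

Looking into the second stage from A: R3 + R4 = 14.25 kΩ appears in parallel with R2.
R2 ‖ (R3+R4) = 5.635 kΩ.
V_A = 33.9 × 5.635/(12.2 + 5.635) = 10.71 V.
V_B = V_A × 0.2561 = 2.743 V.

V_B ≈ 2.74 V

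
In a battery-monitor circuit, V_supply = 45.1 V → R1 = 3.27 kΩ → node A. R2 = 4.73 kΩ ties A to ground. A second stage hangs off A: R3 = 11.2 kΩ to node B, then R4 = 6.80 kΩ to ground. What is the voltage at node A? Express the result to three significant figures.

Looking into the second stage from A: R3 + R4 = 18.00 kΩ appears in parallel with R2.
Effective lower resistance at A: R2 ‖ 18.00 = 3.746 kΩ.
So V_A = 45.1 × 0.5339 = 24.08 V.

V_A ≈ 24.1 V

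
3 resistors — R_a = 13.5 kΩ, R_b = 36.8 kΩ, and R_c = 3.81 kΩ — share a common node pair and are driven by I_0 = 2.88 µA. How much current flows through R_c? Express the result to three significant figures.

I ≈ 2.08 µA

Total conductance ΣG = 1/13.5 + 1/36.8 + 1/3.81 = 0.3637 (units of 1/kΩ).
By the current-divider rule, I = I_0 · G_k/ΣG = 2.88 × 0.7216 = 2.078 µA.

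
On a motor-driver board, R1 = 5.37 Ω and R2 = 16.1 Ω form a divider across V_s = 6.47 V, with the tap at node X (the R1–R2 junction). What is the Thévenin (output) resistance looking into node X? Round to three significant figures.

R_th ≈ 4.03 Ω

With V_s suppressed (replaced by a short), R_th = R1 ‖ R2 = (5.370 × 16.1)/(5.370 + 16.1) = 4.027 Ω.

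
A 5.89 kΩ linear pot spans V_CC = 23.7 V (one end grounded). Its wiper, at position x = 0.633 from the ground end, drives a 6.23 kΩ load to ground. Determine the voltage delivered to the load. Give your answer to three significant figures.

Split the track: R_lower = x·R_p = 3.728 kΩ, R_upper = (1−x)·R_p = 2.162 kΩ.
Lower segment in parallel with the load: 3.728 ‖ 6.23 = 2.332 kΩ.
Loaded-divider output: V_out = 23.7 × 0.5190 = 12.30 V.
(Unloaded: V_out = x·V_CC = 15.0 V.)

V_out ≈ 12.3 V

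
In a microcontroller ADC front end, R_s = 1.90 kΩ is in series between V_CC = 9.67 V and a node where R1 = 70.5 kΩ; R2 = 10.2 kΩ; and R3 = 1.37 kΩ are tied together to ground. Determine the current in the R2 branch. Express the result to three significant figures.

I ≈ 0.365 mA

Parallel bank: R_p = 1/(1/70.5 + 1/10.2 + 1/1.37) = 1.187 kΩ.
Node voltage V_A = V_CC · R_p/(R_s + R_p) = 9.67 × 0.3846 = 3.719 V.
Branch current I = V_A/R2 = 3.719/10.2 = 0.3646 mA.
(Check via current divider: I_total = 3.132 mA; share G_k/ΣG = 0.1164 → same result.)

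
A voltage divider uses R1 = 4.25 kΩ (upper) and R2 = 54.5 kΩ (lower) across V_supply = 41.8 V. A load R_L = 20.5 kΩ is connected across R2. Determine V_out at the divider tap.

V_out ≈ 32.5 V

R2 ‖ R_L = (54.5 × 20.5)/(54.5 + 20.5) = 14.90 kΩ.
Voltage divider with the loaded lower leg: V_out = 41.8 × 14.90/(4.25 + 14.90) = 41.8 × 0.7780 = 32.52 V.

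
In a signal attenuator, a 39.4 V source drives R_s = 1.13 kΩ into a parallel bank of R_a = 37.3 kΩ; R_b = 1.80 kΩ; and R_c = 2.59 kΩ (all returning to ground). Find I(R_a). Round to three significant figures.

Combine the parallel branches: R_p = (1/37.3 + 1/1.80 + 1/2.59)⁻¹ = 1.033 kΩ.
Node voltage V_A = V_CC · R_p/(R_s + R_p) = 39.4 × 0.4775 = 18.81 V.
I(R_a) = V_A / R_a = 18.81/37.3 = 0.5044 mA.

I ≈ 0.504 mA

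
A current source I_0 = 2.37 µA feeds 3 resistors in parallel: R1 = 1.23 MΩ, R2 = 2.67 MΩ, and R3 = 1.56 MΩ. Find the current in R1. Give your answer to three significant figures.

I ≈ 1.05 µA

Conductances: ΣG = 1/1.23 + 1/2.67 + 1/1.56 = 1.829 (1/MΩ).
By the current-divider rule, I = I_0 · G_k/ΣG = 2.37 × 0.4446 = 1.054 µA.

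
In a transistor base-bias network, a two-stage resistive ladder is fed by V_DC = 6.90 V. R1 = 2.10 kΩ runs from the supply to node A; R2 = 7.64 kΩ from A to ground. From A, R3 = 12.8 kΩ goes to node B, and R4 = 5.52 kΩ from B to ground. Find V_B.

Looking into the second stage from A: R3 + R4 = 18.32 kΩ appears in parallel with R2.
R2 ‖ (R3+R4) = 5.392 kΩ.
First divider: V_A = V_DC · 5.392/(2.10 + 5.392) = 4.966 V.
Stage 2 is unloaded, so V_B = V_A · R4/(R3+R4) = 4.966 × 5.52/18.32 = 1.496 V.

V_B ≈ 1.50 V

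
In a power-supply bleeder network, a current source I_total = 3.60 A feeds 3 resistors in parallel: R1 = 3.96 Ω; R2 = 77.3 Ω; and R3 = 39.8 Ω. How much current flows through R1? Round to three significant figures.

I ≈ 3.13 A

ΣG = 1/3.96 + 1/77.3 + 1/39.8 = 0.2906.
Current divider: I(R1) = I_total · G_k/ΣG = 3.60 × (0.2525/0.2906) = 3.60 × 0.8690 = 3.128 A.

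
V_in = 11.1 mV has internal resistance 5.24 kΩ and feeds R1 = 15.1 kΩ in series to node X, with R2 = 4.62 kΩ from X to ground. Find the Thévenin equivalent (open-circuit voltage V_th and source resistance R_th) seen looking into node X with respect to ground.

R1' = 5.24 + 15.1 = 20.34 kΩ (source resistance + R1).
With X open, the divider is unloaded: V_th = 11.1 × 4.62/24.96 = 2.055 mV.
Looking into X with the source shorted: R_th = R1'·R2/(R1'+R2) = 20.34 × 4.62/24.96 = 3.765 kΩ.

V_th ≈ 2.05 mV, R_th ≈ 3.76 kΩ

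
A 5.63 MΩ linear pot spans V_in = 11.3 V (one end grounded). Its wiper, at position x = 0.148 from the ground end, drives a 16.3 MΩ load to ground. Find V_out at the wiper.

The pot divides into 4.797 MΩ above the wiper and 0.8332 MΩ below.
R_L loads the lower segment: effective lower R = 0.7927 MΩ.
V_out = 11.3 × 0.7927/(4.797 + 0.7927) = 1.603 V.

V_out ≈ 1.60 V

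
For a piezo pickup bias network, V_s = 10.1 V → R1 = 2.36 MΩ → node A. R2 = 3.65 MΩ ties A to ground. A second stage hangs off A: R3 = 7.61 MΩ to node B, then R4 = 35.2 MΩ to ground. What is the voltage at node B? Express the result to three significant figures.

Node A sees R2 in parallel with the series input of stage 2, R3 + R4 = 42.81 MΩ.
R2 ‖ (R3+R4) = 3.363 MΩ.
First divider: V_A = V_s · 3.363/(2.36 + 3.363) = 5.935 V.
V_B = V_A × 0.8222 = 4.880 V.

V_B ≈ 4.88 V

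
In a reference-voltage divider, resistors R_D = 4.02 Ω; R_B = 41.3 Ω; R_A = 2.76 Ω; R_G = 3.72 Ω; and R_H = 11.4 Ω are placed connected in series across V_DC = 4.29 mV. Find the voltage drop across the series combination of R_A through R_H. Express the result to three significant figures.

V ≈ 1.21 mV

ΣR = 4.02 + 41.3 + 2.76 + 3.72 + 11.4 = 63.20 Ω.
R_{R_A..R_H} = 2.76 + 3.72 + 11.4 = 17.88 Ω.
V = V_DC · R/ΣR = 4.29 × 0.2829 = 1.214 mV.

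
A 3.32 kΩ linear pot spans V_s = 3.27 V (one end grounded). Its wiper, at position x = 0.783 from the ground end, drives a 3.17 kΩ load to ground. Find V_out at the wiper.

Split the track: R_lower = x·R_p = 2.600 kΩ, R_upper = (1−x)·R_p = 0.7204 kΩ.
(x·R_p) ‖ R_L = 1.428 kΩ.
V_out = 3.27 × 1.428/(0.7204 + 1.428) = 2.174 V.

V_out ≈ 2.17 V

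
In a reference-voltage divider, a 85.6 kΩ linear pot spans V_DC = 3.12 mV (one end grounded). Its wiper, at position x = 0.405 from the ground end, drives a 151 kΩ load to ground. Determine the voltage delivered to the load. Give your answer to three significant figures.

Lower segment x·R_p = 34.67 kΩ; upper segment (1−x)·R_p = 50.93 kΩ.
Lower segment in parallel with the load: 34.67 ‖ 151 = 28.19 kΩ.
Loaded-divider output: V_out = 3.12 × 0.3563 = 1.112 mV.
(Unloaded: V_out = x·V_DC = 1.26 mV.)

V_out ≈ 1.11 mV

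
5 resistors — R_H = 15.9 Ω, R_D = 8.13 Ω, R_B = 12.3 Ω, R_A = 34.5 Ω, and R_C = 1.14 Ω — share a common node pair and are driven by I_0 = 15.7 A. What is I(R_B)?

I ≈ 1.09 A

Conductances: ΣG = 1/15.9 + 1/8.13 + 1/12.3 + 1/34.5 + 1/1.14 = 1.173 (1/Ω).
Current divider: I(R_B) = I_0 · G_k/ΣG = 15.7 × (0.08130/1.173) = 15.7 × 0.06929 = 1.088 A.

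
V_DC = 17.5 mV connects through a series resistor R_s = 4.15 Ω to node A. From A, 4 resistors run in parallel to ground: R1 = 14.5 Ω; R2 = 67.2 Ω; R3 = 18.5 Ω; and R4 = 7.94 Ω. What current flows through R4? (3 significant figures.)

I ≈ 1.05 mA

Combine the parallel branches: R_p = (1/14.5 + 1/67.2 + 1/18.5 + 1/7.94)⁻¹ = 3.790 Ω.
V_A by voltage divider: V_A = 17.5 × 3.790/(4.15 + 3.790) = 8.353 mV.
I(R4) = V_A / R4 = 8.353/7.94 = 1.052 mA.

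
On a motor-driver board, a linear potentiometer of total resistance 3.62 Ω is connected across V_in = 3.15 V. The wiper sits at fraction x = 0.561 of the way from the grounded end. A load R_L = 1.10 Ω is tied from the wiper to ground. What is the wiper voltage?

V_out ≈ 0.976 V

Lower segment x·R_p = 2.031 Ω; upper segment (1−x)·R_p = 1.589 Ω.
Lower segment in parallel with the load: 2.031 ‖ 1.10 = 0.7135 Ω.
Then V_out = V_in · 0.7135/(1.589 + 0.7135) = 0.9761 V.
(Unloaded: V_out = x·V_in = 1.77 V.)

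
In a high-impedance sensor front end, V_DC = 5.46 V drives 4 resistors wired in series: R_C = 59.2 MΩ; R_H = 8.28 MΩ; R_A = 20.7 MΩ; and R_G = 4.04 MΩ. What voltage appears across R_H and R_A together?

Total series resistance ΣR = 59.2 + 8.28 + 20.7 + 4.04 = 92.22 MΩ.
R_{R_H..R_A} = 8.28 + 20.7 = 28.98 MΩ.
Voltage divider: V = V_DC · (28.98 / 92.22) = 5.46 × 0.3142 = 1.716 V.

V ≈ 1.72 V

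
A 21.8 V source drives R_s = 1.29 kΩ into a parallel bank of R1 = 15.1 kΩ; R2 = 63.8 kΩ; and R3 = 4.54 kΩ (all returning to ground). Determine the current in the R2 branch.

Equivalent of the parallel group: R_p = 3.309 kΩ.
Node voltage V_A = V_CC · R_p/(R_s + R_p) = 21.8 × 0.7195 = 15.69 V.
I(R2) = V_A / R2 = 15.69/63.8 = 0.2459 mA.

I ≈ 0.246 mA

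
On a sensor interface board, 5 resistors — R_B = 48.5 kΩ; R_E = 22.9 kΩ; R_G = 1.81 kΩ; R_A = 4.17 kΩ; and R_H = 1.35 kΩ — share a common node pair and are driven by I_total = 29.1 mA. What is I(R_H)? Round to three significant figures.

I ≈ 13.5 mA

ΣG = 1/48.5 + 1/22.9 + 1/1.81 + 1/4.17 + 1/1.35 = 1.597.
R_H takes the fraction G_k/ΣG = 0.7407/1.597 = 0.4637, so I = 29.1 × 0.4637 = 13.49 mA.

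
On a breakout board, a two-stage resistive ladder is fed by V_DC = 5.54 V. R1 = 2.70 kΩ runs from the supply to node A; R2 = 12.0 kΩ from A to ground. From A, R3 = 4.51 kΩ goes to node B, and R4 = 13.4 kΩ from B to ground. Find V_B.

V_B ≈ 3.01 V

Node A sees R2 in parallel with the series input of stage 2, R3 + R4 = 17.91 kΩ.
R2 ‖ (R3+R4) = 7.186 kΩ.
First divider: V_A = V_DC · 7.186/(2.70 + 7.186) = 4.027 V.
V_B = V_A × 0.7482 = 3.013 V.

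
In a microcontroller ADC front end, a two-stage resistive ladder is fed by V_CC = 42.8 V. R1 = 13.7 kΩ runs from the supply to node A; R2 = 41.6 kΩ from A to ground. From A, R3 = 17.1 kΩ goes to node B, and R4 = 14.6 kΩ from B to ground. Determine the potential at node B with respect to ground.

Looking into the second stage from A: R3 + R4 = 31.70 kΩ appears in parallel with R2.
Effective lower resistance at A: R2 ‖ 31.70 = 17.99 kΩ.
V_A = 42.8 × 17.99/(13.7 + 17.99) = 24.30 V.
V_B = V_A × 0.4606 = 11.19 V.

V_B ≈ 11.2 V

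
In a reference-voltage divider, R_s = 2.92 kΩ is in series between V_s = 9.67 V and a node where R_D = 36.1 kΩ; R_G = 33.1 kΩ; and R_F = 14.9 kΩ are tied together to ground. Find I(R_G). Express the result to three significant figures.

I ≈ 0.214 mA

Combine the parallel branches: R_p = (1/36.1 + 1/33.1 + 1/14.9)⁻¹ = 7.998 kΩ.
V_A by voltage divider: V_A = 9.67 × 7.998/(2.92 + 7.998) = 7.084 V.
Branch current I = V_A/R_G = 7.084/33.1 = 0.2140 mA.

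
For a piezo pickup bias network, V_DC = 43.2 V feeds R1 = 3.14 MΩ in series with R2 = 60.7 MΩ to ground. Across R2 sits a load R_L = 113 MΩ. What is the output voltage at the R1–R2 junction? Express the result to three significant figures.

V_out ≈ 40.0 V

R2 ‖ R_L = (60.7 × 113)/(60.7 + 113) = 39.49 MΩ.
Voltage divider with the loaded lower leg: V_out = 43.2 × 39.49/(3.14 + 39.49) = 43.2 × 0.9263 = 40.02 V.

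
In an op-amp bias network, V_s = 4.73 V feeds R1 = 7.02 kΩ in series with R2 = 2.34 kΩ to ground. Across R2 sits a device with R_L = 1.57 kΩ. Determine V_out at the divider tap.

V_out ≈ 0.558 V

First combine the lower leg with the load: R2 ‖ R_L = 0.9396 kΩ.
Then V_out = V_s · R2'/(R1 + R2') = 4.73 × 0.9396/7.960 = 0.5584 V.
(Unloaded it would be 1.18 V; the load pulls it down.)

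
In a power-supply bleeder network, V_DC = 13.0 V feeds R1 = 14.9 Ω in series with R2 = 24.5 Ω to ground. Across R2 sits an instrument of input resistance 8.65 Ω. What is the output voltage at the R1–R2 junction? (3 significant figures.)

V_out ≈ 3.90 V

R2 ‖ R_L = (24.5 × 8.65)/(24.5 + 8.65) = 6.393 Ω.
Now apply the divider: V_out = 13.0 × 0.3002 = 3.903 V.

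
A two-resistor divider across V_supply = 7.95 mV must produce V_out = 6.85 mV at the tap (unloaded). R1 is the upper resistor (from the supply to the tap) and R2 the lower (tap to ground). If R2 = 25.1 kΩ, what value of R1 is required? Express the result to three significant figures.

R1 ≈ 4.03 kΩ

The divider ratio is R2/(R1+R2) = 6.85/7.95 = 0.8616.
So R1 = R2 · (V_supply/V_out − 1) = 25.1 × (7.95/6.85 − 1) = 25.1 × 0.1606 = 4.031 kΩ.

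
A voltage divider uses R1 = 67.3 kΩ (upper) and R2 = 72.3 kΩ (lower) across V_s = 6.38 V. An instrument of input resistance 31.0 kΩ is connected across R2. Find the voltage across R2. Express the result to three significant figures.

First combine the lower leg with the load: R2 ‖ R_L = 21.70 kΩ.
Then V_out = V_s · R2'/(R1 + R2') = 6.38 × 21.70/89.00 = 1.555 V.

V_out ≈ 1.56 V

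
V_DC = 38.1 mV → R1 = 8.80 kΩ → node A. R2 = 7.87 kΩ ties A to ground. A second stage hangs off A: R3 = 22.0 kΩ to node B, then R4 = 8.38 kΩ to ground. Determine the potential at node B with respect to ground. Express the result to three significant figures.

V_B ≈ 4.36 mV

Looking into the second stage from A: R3 + R4 = 30.38 kΩ appears in parallel with R2.
Effective lower resistance at A: R2 ‖ 30.38 = 6.251 kΩ.
V_A = 38.1 × 6.251/(8.80 + 6.251) = 15.82 mV.
Then the unloaded second divider: V_B = V_A × R4/(R3+R4) = 15.82 × 0.2758 = 4.365 mV.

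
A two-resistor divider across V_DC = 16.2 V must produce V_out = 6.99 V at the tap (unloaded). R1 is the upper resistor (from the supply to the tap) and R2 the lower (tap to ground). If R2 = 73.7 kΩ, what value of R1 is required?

Required fraction k = V_out/V_DC = 0.4315.
R1 = R2·(1/k − 1) = 73.7 × 1.318 = 97.11 kΩ.

R1 ≈ 97.1 kΩ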